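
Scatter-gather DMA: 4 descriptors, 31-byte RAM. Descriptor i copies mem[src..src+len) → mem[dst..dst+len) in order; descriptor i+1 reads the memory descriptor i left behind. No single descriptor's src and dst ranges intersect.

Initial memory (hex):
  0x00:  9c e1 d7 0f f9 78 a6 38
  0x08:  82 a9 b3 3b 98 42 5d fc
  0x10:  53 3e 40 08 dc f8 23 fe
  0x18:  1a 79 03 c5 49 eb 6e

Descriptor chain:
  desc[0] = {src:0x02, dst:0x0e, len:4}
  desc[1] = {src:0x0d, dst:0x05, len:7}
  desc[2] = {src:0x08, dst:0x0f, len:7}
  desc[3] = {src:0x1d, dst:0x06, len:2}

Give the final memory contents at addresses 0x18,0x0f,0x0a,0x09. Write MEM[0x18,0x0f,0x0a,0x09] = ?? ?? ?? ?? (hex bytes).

  after D0: wrote 4B at 0x0e = d70ff978
  after D1: wrote 7B at 0x05 = 42d70ff9784008
  after D2: wrote 7B at 0x0f = f97840089842d7
  after D3: wrote 2B at 0x06 = eb6e
query mem[0x18]=0x1a, mem[0x0f]=0xf9, mem[0x0a]=0x40, mem[0x09]=0x78

MEM[0x18,0x0f,0x0a,0x09] = 1a f9 40 78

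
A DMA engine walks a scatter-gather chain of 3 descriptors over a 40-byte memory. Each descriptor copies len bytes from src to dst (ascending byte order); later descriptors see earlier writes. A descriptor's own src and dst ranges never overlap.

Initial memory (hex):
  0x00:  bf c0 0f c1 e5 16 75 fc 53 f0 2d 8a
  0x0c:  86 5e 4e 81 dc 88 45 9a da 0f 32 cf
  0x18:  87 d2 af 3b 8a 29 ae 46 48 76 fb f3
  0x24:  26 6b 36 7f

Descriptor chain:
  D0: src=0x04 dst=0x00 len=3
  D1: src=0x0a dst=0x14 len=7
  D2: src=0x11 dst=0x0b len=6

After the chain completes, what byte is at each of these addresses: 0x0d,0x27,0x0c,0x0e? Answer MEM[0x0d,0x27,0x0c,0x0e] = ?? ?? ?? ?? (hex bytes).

D0: mem[0x00..0x02] <- [e5 16 75]
D1: mem[0x14..0x1a] <- [2d 8a 86 5e 4e 81 dc]
D2: mem[0x0b..0x10] <- [88 45 9a 2d 8a 86]
query mem[0x0d]=0x9a, mem[0x27]=0x7f, mem[0x0c]=0x45, mem[0x0e]=0x2d

MEM[0x0d,0x27,0x0c,0x0e] = 9a 7f 45 2d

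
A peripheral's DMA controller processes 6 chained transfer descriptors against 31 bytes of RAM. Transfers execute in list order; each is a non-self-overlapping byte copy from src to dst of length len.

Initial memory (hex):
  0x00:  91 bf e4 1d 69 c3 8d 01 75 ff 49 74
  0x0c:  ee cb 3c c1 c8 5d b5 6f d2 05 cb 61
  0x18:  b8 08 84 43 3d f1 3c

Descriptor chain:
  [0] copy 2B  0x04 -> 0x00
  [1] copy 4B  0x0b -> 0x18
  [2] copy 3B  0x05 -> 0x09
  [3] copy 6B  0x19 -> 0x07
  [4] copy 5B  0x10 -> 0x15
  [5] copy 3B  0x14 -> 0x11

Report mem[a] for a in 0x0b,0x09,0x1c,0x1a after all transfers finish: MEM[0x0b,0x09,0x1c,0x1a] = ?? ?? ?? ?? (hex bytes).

MEM[0x0b,0x09,0x1c,0x1a] = f1 3c 3d cb

#0 dst[0x00+2] := {0x69,0xc3}
#1 dst[0x18+4] := {0x74,0xee,0xcb,0x3c}
#2 dst[0x09+3] := {0xc3,0x8d,0x01}
#3 dst[0x07+6] := {0xee,0xcb,0x3c,0x3d,0xf1,0x3c}
#4 dst[0x15+5] := {0xc8,0x5d,0xb5,0x6f,0xd2}
#5 dst[0x11+3] := {0xd2,0xc8,0x5d}
query mem[0x0b]=0xf1, mem[0x09]=0x3c, mem[0x1c]=0x3d, mem[0x1a]=0xcb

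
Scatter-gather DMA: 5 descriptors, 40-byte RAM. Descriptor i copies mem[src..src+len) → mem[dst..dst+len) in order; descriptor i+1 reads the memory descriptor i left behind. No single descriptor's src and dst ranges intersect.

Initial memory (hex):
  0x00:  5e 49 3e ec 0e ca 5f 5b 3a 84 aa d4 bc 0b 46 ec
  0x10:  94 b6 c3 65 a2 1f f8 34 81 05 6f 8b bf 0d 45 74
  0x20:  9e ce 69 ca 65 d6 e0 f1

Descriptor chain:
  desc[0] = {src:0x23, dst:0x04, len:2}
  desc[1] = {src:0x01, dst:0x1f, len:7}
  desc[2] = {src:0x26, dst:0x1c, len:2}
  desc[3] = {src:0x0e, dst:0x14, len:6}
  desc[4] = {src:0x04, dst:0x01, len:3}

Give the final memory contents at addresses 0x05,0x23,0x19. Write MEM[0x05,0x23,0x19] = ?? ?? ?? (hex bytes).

MEM[0x05,0x23,0x19] = 65 65 65

[0] 0x23->0x04 len=2 : ca 65
[1] 0x01->0x1f len=7 : 49 3e ec ca 65 5f 5b
[2] 0x26->0x1c len=2 : e0 f1
[3] 0x0e->0x14 len=6 : 46 ec 94 b6 c3 65
[4] 0x04->0x01 len=3 : ca 65 5f
query mem[0x05]=0x65, mem[0x23]=0x65, mem[0x19]=0x65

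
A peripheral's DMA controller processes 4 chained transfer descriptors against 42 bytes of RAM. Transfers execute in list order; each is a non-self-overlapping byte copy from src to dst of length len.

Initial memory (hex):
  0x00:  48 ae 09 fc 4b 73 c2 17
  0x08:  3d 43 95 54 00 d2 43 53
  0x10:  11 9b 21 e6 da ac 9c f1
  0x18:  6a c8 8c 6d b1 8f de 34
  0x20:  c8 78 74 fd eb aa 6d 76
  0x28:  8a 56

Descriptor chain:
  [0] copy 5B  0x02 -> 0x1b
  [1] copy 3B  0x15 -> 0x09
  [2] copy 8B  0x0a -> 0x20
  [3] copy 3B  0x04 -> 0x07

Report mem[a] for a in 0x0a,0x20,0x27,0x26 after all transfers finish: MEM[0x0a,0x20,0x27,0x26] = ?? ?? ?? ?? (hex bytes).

MEM[0x0a,0x20,0x27,0x26] = 9c 9c 9b 11

  after D0: wrote 5B at 0x1b = 09fc4b73c2
  after D1: wrote 3B at 0x09 = ac9cf1
  after D2: wrote 8B at 0x20 = 9cf100d24353119b
  after D3: wrote 3B at 0x07 = 4b73c2
query mem[0x0a]=0x9c, mem[0x20]=0x9c, mem[0x27]=0x9b, mem[0x26]=0x11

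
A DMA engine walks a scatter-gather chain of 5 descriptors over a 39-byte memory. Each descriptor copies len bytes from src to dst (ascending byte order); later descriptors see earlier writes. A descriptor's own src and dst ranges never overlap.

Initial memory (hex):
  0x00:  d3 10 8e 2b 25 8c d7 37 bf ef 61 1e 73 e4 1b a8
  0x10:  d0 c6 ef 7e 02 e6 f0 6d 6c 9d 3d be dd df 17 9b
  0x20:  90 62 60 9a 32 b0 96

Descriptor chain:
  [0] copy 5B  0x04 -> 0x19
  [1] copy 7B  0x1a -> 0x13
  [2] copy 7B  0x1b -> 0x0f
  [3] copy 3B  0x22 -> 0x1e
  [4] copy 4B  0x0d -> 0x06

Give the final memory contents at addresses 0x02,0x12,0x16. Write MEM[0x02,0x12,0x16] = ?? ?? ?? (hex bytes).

#0 dst[0x19+5] := {0x25,0x8c,0xd7,0x37,0xbf}
#1 dst[0x13+7] := {0x8c,0xd7,0x37,0xbf,0x17,0x9b,0x90}
#2 dst[0x0f+7] := {0xd7,0x37,0xbf,0x17,0x9b,0x90,0x62}
#3 dst[0x1e+3] := {0x60,0x9a,0x32}
#4 dst[0x06+4] := {0xe4,0x1b,0xd7,0x37}
query mem[0x02]=0x8e, mem[0x12]=0x17, mem[0x16]=0xbf

MEM[0x02,0x12,0x16] = 8e 17 bf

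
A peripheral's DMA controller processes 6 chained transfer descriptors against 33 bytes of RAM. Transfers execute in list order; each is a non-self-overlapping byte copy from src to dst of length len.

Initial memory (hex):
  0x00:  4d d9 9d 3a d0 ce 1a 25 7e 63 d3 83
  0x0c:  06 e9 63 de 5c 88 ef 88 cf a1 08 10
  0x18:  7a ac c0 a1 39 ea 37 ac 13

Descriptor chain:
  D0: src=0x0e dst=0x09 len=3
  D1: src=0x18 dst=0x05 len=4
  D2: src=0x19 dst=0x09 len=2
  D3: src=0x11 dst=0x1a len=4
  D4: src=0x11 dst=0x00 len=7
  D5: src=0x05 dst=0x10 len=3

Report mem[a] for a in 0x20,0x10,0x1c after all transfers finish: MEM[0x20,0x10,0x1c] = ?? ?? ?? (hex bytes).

D0: mem[0x09..0x0b] <- [63 de 5c]
D1: mem[0x05..0x08] <- [7a ac c0 a1]
D2: mem[0x09..0x0a] <- [ac c0]
D3: mem[0x1a..0x1d] <- [88 ef 88 cf]
D4: mem[0x00..0x06] <- [88 ef 88 cf a1 08 10]
D5: mem[0x10..0x12] <- [08 10 c0]
query mem[0x20]=0x13, mem[0x10]=0x08, mem[0x1c]=0x88

MEM[0x20,0x10,0x1c] = 13 08 88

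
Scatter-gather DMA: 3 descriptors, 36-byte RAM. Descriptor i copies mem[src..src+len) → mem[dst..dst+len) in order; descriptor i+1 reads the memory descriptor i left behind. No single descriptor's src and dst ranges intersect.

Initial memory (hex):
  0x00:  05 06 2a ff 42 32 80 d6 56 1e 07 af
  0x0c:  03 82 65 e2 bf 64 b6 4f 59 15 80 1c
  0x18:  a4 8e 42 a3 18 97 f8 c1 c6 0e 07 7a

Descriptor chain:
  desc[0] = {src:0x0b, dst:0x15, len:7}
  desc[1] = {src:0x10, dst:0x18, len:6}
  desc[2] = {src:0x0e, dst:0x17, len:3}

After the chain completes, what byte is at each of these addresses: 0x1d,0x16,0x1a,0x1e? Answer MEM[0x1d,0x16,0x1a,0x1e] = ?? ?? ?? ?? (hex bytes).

MEM[0x1d,0x16,0x1a,0x1e] = af 03 b6 f8

D0: mem[0x15..0x1b] <- [af 03 82 65 e2 bf 64]
D1: mem[0x18..0x1d] <- [bf 64 b6 4f 59 af]
D2: mem[0x17..0x19] <- [65 e2 bf]
query mem[0x1d]=0xaf, mem[0x16]=0x03, mem[0x1a]=0xb6, mem[0x1e]=0xf8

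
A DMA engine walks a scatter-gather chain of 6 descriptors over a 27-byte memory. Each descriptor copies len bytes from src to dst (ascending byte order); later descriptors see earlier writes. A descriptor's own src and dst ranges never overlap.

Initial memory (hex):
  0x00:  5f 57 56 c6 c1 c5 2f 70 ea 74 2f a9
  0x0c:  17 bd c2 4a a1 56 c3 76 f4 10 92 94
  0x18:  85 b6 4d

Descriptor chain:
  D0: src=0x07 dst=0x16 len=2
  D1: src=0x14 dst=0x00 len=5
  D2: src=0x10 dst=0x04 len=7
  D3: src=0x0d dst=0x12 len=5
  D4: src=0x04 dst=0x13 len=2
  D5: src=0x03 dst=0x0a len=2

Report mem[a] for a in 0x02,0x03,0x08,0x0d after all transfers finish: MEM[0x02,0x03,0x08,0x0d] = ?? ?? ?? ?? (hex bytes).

#0 dst[0x16+2] := {0x70,0xea}
#1 dst[0x00+5] := {0xf4,0x10,0x70,0xea,0x85}
#2 dst[0x04+7] := {0xa1,0x56,0xc3,0x76,0xf4,0x10,0x70}
#3 dst[0x12+5] := {0xbd,0xc2,0x4a,0xa1,0x56}
#4 dst[0x13+2] := {0xa1,0x56}
#5 dst[0x0a+2] := {0xea,0xa1}
query mem[0x02]=0x70, mem[0x03]=0xea, mem[0x08]=0xf4, mem[0x0d]=0xbd

MEM[0x02,0x03,0x08,0x0d] = 70 ea f4 bd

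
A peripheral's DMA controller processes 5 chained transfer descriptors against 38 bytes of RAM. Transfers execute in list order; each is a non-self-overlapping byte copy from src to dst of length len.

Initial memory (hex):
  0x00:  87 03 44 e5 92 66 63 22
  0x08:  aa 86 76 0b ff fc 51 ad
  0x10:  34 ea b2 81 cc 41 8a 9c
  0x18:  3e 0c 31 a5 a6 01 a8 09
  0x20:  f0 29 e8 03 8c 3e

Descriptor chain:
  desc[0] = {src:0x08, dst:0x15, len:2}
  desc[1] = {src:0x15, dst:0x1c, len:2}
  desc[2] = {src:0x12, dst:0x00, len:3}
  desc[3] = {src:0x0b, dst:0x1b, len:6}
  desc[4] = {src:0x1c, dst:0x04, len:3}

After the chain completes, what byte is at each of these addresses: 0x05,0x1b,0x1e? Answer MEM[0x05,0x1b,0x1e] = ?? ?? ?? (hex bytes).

MEM[0x05,0x1b,0x1e] = fc 0b 51

  after D0: wrote 2B at 0x15 = aa86
  after D1: wrote 2B at 0x1c = aa86
  after D2: wrote 3B at 0x00 = b281cc
  after D3: wrote 6B at 0x1b = 0bfffc51ad34
  after D4: wrote 3B at 0x04 = fffc51
query mem[0x05]=0xfc, mem[0x1b]=0x0b, mem[0x1e]=0x51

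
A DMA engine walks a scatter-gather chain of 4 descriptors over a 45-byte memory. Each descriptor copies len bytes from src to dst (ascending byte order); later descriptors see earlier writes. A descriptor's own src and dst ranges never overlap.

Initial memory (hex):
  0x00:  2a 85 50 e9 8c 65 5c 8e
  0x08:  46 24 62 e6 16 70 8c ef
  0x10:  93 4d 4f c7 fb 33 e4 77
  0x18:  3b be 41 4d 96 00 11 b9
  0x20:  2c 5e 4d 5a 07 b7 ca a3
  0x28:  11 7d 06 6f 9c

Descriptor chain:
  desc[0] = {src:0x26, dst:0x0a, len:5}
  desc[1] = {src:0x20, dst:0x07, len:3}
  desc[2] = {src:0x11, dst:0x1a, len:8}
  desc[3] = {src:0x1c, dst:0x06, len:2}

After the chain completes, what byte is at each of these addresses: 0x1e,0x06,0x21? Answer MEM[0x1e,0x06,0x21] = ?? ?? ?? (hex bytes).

#0 dst[0x0a+5] := {0xca,0xa3,0x11,0x7d,0x06}
#1 dst[0x07+3] := {0x2c,0x5e,0x4d}
#2 dst[0x1a+8] := {0x4d,0x4f,0xc7,0xfb,0x33,0xe4,0x77,0x3b}
#3 dst[0x06+2] := {0xc7,0xfb}
query mem[0x1e]=0x33, mem[0x06]=0xc7, mem[0x21]=0x3b

MEM[0x1e,0x06,0x21] = 33 c7 3b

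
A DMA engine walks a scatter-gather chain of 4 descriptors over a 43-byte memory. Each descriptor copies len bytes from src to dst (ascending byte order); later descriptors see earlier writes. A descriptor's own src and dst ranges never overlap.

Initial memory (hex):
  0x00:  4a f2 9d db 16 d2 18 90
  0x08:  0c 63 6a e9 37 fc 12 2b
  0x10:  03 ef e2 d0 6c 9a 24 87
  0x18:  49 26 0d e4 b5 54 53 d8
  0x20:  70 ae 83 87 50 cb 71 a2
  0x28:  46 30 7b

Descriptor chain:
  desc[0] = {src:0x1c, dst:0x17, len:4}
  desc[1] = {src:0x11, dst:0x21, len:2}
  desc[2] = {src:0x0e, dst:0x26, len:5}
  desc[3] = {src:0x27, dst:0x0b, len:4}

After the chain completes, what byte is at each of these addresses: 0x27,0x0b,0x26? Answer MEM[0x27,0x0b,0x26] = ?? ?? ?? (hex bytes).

MEM[0x27,0x0b,0x26] = 2b 2b 12

[0] 0x1c->0x17 len=4 : b5 54 53 d8
[1] 0x11->0x21 len=2 : ef e2
[2] 0x0e->0x26 len=5 : 12 2b 03 ef e2
[3] 0x27->0x0b len=4 : 2b 03 ef e2
query mem[0x27]=0x2b, mem[0x0b]=0x2b, mem[0x26]=0x12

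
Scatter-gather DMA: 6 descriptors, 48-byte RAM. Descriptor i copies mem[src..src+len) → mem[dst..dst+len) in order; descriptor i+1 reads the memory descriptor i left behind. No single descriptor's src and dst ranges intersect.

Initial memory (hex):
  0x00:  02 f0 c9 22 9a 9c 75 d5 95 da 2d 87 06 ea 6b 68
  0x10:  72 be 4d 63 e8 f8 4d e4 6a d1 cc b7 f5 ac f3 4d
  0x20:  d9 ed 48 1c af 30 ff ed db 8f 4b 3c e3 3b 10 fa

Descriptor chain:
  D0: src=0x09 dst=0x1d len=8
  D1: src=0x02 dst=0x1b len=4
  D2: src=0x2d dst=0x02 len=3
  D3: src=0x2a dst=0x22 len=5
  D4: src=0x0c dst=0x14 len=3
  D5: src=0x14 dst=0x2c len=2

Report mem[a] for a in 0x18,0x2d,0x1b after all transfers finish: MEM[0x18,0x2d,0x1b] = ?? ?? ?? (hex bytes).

[0] 0x09->0x1d len=8 : da 2d 87 06 ea 6b 68 72
[1] 0x02->0x1b len=4 : c9 22 9a 9c
[2] 0x2d->0x02 len=3 : 3b 10 fa
[3] 0x2a->0x22 len=5 : 4b 3c e3 3b 10
[4] 0x0c->0x14 len=3 : 06 ea 6b
[5] 0x14->0x2c len=2 : 06 ea
query mem[0x18]=0x6a, mem[0x2d]=0xea, mem[0x1b]=0xc9

MEM[0x18,0x2d,0x1b] = 6a ea c9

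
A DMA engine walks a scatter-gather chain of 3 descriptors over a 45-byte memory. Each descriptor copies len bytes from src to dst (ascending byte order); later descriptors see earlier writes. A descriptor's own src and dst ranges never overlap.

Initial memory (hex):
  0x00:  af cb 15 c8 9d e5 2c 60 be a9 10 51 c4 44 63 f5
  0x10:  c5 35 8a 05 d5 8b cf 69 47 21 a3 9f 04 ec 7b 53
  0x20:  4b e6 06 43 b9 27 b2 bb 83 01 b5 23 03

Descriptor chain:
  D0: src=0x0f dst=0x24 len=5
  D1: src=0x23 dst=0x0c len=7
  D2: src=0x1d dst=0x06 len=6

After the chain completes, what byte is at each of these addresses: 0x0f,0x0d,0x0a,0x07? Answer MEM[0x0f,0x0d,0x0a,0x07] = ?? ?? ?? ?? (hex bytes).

  after D0: wrote 5B at 0x24 = f5c5358a05
  after D1: wrote 7B at 0x0c = 43f5c5358a0501
  after D2: wrote 6B at 0x06 = ec7b534be606
query mem[0x0f]=0x35, mem[0x0d]=0xf5, mem[0x0a]=0xe6, mem[0x07]=0x7b

MEM[0x0f,0x0d,0x0a,0x07] = 35 f5 e6 7b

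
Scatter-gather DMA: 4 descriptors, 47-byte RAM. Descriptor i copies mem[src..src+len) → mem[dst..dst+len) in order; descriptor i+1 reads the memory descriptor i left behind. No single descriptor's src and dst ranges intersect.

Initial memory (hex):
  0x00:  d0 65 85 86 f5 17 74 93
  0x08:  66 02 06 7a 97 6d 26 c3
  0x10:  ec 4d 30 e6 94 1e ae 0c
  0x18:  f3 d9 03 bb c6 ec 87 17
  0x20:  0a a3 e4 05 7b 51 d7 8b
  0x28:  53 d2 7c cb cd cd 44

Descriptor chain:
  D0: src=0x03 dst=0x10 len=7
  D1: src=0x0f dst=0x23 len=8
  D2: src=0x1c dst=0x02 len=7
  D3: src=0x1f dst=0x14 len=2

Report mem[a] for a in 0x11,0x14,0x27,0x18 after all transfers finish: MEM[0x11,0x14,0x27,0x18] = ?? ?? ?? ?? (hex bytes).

MEM[0x11,0x14,0x27,0x18] = f5 17 74 f3

D0: mem[0x10..0x16] <- [86 f5 17 74 93 66 02]
D1: mem[0x23..0x2a] <- [c3 86 f5 17 74 93 66 02]
D2: mem[0x02..0x08] <- [c6 ec 87 17 0a a3 e4]
D3: mem[0x14..0x15] <- [17 0a]
query mem[0x11]=0xf5, mem[0x14]=0x17, mem[0x27]=0x74, mem[0x18]=0xf3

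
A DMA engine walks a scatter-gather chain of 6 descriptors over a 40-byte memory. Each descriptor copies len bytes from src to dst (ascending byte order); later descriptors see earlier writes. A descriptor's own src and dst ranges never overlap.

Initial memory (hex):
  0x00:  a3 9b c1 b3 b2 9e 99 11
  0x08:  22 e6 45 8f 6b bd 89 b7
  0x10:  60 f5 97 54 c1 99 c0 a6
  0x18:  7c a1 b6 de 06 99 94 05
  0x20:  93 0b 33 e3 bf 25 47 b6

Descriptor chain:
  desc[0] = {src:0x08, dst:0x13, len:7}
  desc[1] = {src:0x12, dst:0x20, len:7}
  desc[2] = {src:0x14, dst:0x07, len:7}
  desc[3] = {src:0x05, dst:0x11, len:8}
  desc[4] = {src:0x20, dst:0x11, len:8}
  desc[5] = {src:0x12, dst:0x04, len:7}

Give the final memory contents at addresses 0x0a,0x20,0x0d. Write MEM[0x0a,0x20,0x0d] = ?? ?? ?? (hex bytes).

MEM[0x0a,0x20,0x0d] = b6 97 b6

D0: mem[0x13..0x19] <- [22 e6 45 8f 6b bd 89]
D1: mem[0x20..0x26] <- [97 22 e6 45 8f 6b bd]
D2: mem[0x07..0x0d] <- [e6 45 8f 6b bd 89 b6]
D3: mem[0x11..0x18] <- [9e 99 e6 45 8f 6b bd 89]
D4: mem[0x11..0x18] <- [97 22 e6 45 8f 6b bd b6]
D5: mem[0x04..0x0a] <- [22 e6 45 8f 6b bd b6]
query mem[0x0a]=0xb6, mem[0x20]=0x97, mem[0x0d]=0xb6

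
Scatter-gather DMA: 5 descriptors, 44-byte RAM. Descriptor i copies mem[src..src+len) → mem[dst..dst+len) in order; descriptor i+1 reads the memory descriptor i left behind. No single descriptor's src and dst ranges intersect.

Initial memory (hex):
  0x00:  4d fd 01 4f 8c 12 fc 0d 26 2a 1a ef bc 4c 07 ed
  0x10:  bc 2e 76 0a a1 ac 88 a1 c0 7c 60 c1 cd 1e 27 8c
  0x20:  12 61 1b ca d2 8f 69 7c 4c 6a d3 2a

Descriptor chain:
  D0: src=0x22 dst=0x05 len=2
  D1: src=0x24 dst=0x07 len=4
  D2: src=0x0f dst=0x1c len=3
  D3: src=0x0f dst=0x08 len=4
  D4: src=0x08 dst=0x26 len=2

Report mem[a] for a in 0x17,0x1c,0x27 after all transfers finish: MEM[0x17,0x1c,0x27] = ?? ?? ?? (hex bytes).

[0] 0x22->0x05 len=2 : 1b ca
[1] 0x24->0x07 len=4 : d2 8f 69 7c
[2] 0x0f->0x1c len=3 : ed bc 2e
[3] 0x0f->0x08 len=4 : ed bc 2e 76
[4] 0x08->0x26 len=2 : ed bc
query mem[0x17]=0xa1, mem[0x1c]=0xed, mem[0x27]=0xbc

MEM[0x17,0x1c,0x27] = a1 ed bc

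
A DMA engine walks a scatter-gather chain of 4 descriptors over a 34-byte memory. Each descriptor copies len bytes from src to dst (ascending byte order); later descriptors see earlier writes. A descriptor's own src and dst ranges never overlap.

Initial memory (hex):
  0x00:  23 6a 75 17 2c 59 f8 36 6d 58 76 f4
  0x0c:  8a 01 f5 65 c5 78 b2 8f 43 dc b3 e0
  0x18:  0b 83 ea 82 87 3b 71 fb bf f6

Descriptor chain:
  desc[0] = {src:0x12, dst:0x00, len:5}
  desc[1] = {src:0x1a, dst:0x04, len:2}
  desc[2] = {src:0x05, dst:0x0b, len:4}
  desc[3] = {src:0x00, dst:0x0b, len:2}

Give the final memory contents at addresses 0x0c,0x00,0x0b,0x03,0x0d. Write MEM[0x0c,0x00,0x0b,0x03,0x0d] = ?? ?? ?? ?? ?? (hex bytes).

MEM[0x0c,0x00,0x0b,0x03,0x0d] = 8f b2 b2 dc 36

[0] 0x12->0x00 len=5 : b2 8f 43 dc b3
[1] 0x1a->0x04 len=2 : ea 82
[2] 0x05->0x0b len=4 : 82 f8 36 6d
[3] 0x00->0x0b len=2 : b2 8f
query mem[0x0c]=0x8f, mem[0x00]=0xb2, mem[0x0b]=0xb2, mem[0x03]=0xdc, mem[0x0d]=0x36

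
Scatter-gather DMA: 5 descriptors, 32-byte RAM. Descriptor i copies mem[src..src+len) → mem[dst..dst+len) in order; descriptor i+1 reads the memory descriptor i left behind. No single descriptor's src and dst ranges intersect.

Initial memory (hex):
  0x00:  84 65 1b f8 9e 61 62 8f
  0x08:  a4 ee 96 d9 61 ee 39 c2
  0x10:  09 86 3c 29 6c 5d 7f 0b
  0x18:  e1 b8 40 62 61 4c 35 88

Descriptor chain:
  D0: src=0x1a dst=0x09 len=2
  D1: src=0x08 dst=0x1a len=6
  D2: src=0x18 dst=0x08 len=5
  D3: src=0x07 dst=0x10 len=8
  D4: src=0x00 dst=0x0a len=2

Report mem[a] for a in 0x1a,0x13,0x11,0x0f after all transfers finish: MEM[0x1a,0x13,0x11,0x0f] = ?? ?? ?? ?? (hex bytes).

MEM[0x1a,0x13,0x11,0x0f] = a4 a4 e1 c2

  after D0: wrote 2B at 0x09 = 4062
  after D1: wrote 6B at 0x1a = a44062d961ee
  after D2: wrote 5B at 0x08 = e1b8a44062
  after D3: wrote 8B at 0x10 = 8fe1b8a44062ee39
  after D4: wrote 2B at 0x0a = 8465
query mem[0x1a]=0xa4, mem[0x13]=0xa4, mem[0x11]=0xe1, mem[0x0f]=0xc2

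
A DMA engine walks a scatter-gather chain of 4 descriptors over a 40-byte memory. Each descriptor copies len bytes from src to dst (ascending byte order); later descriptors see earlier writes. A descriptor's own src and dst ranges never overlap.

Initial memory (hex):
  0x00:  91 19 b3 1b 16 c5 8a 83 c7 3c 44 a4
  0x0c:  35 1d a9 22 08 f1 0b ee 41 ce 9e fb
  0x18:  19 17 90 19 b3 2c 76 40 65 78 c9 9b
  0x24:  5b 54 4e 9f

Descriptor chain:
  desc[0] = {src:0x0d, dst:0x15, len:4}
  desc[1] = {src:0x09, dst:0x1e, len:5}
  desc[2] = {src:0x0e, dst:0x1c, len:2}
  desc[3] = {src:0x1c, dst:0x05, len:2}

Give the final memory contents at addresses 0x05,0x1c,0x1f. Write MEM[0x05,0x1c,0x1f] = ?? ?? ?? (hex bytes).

D0: mem[0x15..0x18] <- [1d a9 22 08]
D1: mem[0x1e..0x22] <- [3c 44 a4 35 1d]
D2: mem[0x1c..0x1d] <- [a9 22]
D3: mem[0x05..0x06] <- [a9 22]
query mem[0x05]=0xa9, mem[0x1c]=0xa9, mem[0x1f]=0x44

MEM[0x05,0x1c,0x1f] = a9 a9 44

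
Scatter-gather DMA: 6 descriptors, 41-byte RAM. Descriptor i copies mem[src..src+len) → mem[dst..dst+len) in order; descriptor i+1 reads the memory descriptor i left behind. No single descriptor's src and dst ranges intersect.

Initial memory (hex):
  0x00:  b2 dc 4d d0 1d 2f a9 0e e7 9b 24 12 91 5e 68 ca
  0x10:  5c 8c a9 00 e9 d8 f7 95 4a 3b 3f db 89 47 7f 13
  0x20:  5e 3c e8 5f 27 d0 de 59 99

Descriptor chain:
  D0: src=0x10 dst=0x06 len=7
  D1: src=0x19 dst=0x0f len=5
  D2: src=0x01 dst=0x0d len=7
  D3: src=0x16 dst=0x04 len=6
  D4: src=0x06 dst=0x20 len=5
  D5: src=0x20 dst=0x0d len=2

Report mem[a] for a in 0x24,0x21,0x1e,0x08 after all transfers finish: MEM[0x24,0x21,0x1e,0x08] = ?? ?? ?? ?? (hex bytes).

MEM[0x24,0x21,0x1e,0x08] = e9 3b 7f 3f

D0: mem[0x06..0x0c] <- [5c 8c a9 00 e9 d8 f7]
D1: mem[0x0f..0x13] <- [3b 3f db 89 47]
D2: mem[0x0d..0x13] <- [dc 4d d0 1d 2f 5c 8c]
D3: mem[0x04..0x09] <- [f7 95 4a 3b 3f db]
D4: mem[0x20..0x24] <- [4a 3b 3f db e9]
D5: mem[0x0d..0x0e] <- [4a 3b]
query mem[0x24]=0xe9, mem[0x21]=0x3b, mem[0x1e]=0x7f, mem[0x08]=0x3f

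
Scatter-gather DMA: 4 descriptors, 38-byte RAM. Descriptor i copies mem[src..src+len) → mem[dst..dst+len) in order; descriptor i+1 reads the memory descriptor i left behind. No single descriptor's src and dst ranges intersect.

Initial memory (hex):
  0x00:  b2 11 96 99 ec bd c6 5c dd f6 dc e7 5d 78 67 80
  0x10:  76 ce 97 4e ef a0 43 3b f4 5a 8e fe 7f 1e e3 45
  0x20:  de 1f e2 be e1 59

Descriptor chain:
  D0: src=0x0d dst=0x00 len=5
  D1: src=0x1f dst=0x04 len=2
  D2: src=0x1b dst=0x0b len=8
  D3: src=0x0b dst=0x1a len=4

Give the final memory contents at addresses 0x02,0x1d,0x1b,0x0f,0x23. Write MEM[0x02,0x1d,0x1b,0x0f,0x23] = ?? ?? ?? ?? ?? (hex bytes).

D0: mem[0x00..0x04] <- [78 67 80 76 ce]
D1: mem[0x04..0x05] <- [45 de]
D2: mem[0x0b..0x12] <- [fe 7f 1e e3 45 de 1f e2]
D3: mem[0x1a..0x1d] <- [fe 7f 1e e3]
query mem[0x02]=0x80, mem[0x1d]=0xe3, mem[0x1b]=0x7f, mem[0x0f]=0x45, mem[0x23]=0xbe

MEM[0x02,0x1d,0x1b,0x0f,0x23] = 80 e3 7f 45 be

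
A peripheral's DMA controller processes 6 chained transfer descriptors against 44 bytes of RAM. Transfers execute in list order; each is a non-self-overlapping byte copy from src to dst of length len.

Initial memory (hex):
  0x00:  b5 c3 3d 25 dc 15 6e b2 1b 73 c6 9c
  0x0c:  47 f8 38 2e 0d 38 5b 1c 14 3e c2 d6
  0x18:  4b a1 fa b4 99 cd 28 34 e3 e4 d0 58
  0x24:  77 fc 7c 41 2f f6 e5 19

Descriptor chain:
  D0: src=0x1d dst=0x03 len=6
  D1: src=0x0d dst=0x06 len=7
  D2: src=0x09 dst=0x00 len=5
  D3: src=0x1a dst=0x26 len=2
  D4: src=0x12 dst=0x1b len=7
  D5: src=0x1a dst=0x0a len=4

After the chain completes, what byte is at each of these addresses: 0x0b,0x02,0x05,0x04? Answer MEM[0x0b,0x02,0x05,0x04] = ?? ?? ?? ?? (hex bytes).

MEM[0x0b,0x02,0x05,0x04] = 5b 5b 34 f8

[0] 0x1d->0x03 len=6 : cd 28 34 e3 e4 d0
[1] 0x0d->0x06 len=7 : f8 38 2e 0d 38 5b 1c
[2] 0x09->0x00 len=5 : 0d 38 5b 1c f8
[3] 0x1a->0x26 len=2 : fa b4
[4] 0x12->0x1b len=7 : 5b 1c 14 3e c2 d6 4b
[5] 0x1a->0x0a len=4 : fa 5b 1c 14
query mem[0x0b]=0x5b, mem[0x02]=0x5b, mem[0x05]=0x34, mem[0x04]=0xf8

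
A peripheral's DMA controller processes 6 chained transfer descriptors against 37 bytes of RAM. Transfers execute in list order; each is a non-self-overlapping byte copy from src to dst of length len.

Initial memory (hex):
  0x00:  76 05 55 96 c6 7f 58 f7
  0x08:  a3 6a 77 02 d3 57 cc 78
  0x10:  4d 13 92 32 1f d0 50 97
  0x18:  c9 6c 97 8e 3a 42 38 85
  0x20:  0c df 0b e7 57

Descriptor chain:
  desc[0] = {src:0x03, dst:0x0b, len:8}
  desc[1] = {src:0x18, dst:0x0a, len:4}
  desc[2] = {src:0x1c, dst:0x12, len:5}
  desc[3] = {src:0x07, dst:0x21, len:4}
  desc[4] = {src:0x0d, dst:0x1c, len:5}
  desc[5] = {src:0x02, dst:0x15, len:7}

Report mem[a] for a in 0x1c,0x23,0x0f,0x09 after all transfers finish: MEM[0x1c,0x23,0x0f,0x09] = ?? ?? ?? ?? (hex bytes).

D0: mem[0x0b..0x12] <- [96 c6 7f 58 f7 a3 6a 77]
D1: mem[0x0a..0x0d] <- [c9 6c 97 8e]
D2: mem[0x12..0x16] <- [3a 42 38 85 0c]
D3: mem[0x21..0x24] <- [f7 a3 6a c9]
D4: mem[0x1c..0x20] <- [8e 58 f7 a3 6a]
D5: mem[0x15..0x1b] <- [55 96 c6 7f 58 f7 a3]
query mem[0x1c]=0x8e, mem[0x23]=0x6a, mem[0x0f]=0xf7, mem[0x09]=0x6a

MEM[0x1c,0x23,0x0f,0x09] = 8e 6a f7 6a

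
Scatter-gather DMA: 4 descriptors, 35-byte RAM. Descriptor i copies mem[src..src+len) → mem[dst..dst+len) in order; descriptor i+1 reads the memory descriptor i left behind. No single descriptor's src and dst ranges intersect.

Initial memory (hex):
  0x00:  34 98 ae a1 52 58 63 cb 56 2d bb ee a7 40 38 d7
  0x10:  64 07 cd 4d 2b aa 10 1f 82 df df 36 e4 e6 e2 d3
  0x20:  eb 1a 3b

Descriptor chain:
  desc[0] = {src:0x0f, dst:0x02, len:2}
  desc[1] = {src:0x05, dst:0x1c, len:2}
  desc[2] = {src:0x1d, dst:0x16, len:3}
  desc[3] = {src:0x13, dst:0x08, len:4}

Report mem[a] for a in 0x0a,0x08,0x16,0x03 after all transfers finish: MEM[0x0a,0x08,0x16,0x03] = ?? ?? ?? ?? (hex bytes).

MEM[0x0a,0x08,0x16,0x03] = aa 4d 63 64

  after D0: wrote 2B at 0x02 = d764
  after D1: wrote 2B at 0x1c = 5863
  after D2: wrote 3B at 0x16 = 63e2d3
  after D3: wrote 4B at 0x08 = 4d2baa63
query mem[0x0a]=0xaa, mem[0x08]=0x4d, mem[0x16]=0x63, mem[0x03]=0x64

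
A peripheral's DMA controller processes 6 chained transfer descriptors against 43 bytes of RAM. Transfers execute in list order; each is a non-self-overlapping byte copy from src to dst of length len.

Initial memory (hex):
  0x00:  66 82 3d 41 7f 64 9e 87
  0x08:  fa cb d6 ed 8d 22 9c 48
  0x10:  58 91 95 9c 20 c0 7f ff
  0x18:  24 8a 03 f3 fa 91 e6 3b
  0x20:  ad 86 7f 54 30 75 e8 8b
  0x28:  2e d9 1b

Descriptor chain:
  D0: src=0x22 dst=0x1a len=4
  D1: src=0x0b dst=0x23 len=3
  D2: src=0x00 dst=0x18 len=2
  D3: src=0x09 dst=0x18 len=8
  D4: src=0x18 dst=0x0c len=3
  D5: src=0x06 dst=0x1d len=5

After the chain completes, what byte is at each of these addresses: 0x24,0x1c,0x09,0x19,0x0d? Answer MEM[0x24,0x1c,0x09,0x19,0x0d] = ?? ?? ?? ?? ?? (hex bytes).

  after D0: wrote 4B at 0x1a = 7f543075
  after D1: wrote 3B at 0x23 = ed8d22
  after D2: wrote 2B at 0x18 = 6682
  after D3: wrote 8B at 0x18 = cbd6ed8d229c4858
  after D4: wrote 3B at 0x0c = cbd6ed
  after D5: wrote 5B at 0x1d = 9e87facbd6
query mem[0x24]=0x8d, mem[0x1c]=0x22, mem[0x09]=0xcb, mem[0x19]=0xd6, mem[0x0d]=0xd6

MEM[0x24,0x1c,0x09,0x19,0x0d] = 8d 22 cb d6 d6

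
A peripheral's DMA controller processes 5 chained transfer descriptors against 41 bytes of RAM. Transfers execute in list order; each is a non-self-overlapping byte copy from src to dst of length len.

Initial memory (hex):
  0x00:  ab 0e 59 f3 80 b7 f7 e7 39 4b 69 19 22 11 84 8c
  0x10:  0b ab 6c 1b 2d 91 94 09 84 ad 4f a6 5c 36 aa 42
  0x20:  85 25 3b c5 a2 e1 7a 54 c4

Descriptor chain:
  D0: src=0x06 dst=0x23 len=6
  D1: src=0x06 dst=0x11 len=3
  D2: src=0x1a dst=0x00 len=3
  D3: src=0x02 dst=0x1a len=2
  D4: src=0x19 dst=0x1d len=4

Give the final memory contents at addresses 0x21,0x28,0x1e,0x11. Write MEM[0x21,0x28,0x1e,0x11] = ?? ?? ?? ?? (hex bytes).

[0] 0x06->0x23 len=6 : f7 e7 39 4b 69 19
[1] 0x06->0x11 len=3 : f7 e7 39
[2] 0x1a->0x00 len=3 : 4f a6 5c
[3] 0x02->0x1a len=2 : 5c f3
[4] 0x19->0x1d len=4 : ad 5c f3 5c
query mem[0x21]=0x25, mem[0x28]=0x19, mem[0x1e]=0x5c, mem[0x11]=0xf7

MEM[0x21,0x28,0x1e,0x11] = 25 19 5c f7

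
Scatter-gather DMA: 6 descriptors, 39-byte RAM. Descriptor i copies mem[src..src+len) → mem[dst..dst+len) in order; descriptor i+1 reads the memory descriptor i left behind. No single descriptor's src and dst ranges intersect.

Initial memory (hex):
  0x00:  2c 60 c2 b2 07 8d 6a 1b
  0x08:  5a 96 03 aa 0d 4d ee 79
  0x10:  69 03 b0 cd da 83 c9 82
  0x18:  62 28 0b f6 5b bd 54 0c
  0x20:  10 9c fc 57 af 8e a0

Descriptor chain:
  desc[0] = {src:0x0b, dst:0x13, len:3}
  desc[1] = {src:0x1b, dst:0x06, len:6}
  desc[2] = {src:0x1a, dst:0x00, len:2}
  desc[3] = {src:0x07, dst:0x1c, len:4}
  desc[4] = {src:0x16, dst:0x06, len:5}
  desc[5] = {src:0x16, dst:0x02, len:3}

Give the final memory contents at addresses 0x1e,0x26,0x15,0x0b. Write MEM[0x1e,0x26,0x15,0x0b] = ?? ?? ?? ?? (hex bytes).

[0] 0x0b->0x13 len=3 : aa 0d 4d
[1] 0x1b->0x06 len=6 : f6 5b bd 54 0c 10
[2] 0x1a->0x00 len=2 : 0b f6
[3] 0x07->0x1c len=4 : 5b bd 54 0c
[4] 0x16->0x06 len=5 : c9 82 62 28 0b
[5] 0x16->0x02 len=3 : c9 82 62
query mem[0x1e]=0x54, mem[0x26]=0xa0, mem[0x15]=0x4d, mem[0x0b]=0x10

MEM[0x1e,0x26,0x15,0x0b] = 54 a0 4d 10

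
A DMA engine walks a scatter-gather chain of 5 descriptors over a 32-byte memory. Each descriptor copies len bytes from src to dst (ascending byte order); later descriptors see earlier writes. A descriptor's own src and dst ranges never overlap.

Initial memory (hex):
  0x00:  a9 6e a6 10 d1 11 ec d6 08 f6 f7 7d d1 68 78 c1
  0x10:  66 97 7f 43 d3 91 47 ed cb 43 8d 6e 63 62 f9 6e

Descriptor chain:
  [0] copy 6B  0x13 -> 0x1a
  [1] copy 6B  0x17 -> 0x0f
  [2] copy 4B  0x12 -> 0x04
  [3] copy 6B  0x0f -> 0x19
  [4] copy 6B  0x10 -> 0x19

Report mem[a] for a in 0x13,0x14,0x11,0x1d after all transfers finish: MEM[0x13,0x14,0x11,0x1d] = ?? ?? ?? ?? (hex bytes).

  after D0: wrote 6B at 0x1a = 43d39147edcb
  after D1: wrote 6B at 0x0f = edcb4343d391
  after D2: wrote 4B at 0x04 = 43d39191
  after D3: wrote 6B at 0x19 = edcb4343d391
  after D4: wrote 6B at 0x19 = cb4343d39191
query mem[0x13]=0xd3, mem[0x14]=0x91, mem[0x11]=0x43, mem[0x1d]=0x91

MEM[0x13,0x14,0x11,0x1d] = d3 91 43 91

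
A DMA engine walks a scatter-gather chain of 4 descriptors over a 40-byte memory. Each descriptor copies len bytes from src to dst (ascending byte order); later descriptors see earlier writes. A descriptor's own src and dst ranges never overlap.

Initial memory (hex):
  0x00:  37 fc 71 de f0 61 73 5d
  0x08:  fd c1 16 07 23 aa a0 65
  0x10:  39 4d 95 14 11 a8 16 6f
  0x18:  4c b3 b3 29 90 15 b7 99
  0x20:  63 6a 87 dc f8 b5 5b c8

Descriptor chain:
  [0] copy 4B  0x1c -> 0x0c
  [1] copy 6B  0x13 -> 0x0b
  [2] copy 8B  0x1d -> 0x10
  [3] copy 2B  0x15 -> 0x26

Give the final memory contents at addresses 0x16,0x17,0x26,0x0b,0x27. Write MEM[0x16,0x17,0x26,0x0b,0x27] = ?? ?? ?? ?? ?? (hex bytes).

MEM[0x16,0x17,0x26,0x0b,0x27] = dc f8 87 14 dc

[0] 0x1c->0x0c len=4 : 90 15 b7 99
[1] 0x13->0x0b len=6 : 14 11 a8 16 6f 4c
[2] 0x1d->0x10 len=8 : 15 b7 99 63 6a 87 dc f8
[3] 0x15->0x26 len=2 : 87 dc
query mem[0x16]=0xdc, mem[0x17]=0xf8, mem[0x26]=0x87, mem[0x0b]=0x14, mem[0x27]=0xdc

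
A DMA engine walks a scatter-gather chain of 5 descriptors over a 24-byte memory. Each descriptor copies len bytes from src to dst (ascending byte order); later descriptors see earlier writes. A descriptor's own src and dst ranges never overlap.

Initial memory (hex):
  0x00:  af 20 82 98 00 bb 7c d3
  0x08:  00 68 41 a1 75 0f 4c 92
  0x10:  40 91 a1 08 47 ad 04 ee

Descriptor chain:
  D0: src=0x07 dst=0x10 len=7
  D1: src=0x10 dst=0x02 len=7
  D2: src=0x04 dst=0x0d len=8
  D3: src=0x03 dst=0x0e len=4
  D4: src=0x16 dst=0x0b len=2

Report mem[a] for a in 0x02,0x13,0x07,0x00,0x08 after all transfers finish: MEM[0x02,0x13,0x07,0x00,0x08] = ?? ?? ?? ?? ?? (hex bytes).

MEM[0x02,0x13,0x07,0x00,0x08] = d3 41 75 af 0f

D0: mem[0x10..0x16] <- [d3 00 68 41 a1 75 0f]
D1: mem[0x02..0x08] <- [d3 00 68 41 a1 75 0f]
D2: mem[0x0d..0x14] <- [68 41 a1 75 0f 68 41 a1]
D3: mem[0x0e..0x11] <- [00 68 41 a1]
D4: mem[0x0b..0x0c] <- [0f ee]
query mem[0x02]=0xd3, mem[0x13]=0x41, mem[0x07]=0x75, mem[0x00]=0xaf, mem[0x08]=0x0f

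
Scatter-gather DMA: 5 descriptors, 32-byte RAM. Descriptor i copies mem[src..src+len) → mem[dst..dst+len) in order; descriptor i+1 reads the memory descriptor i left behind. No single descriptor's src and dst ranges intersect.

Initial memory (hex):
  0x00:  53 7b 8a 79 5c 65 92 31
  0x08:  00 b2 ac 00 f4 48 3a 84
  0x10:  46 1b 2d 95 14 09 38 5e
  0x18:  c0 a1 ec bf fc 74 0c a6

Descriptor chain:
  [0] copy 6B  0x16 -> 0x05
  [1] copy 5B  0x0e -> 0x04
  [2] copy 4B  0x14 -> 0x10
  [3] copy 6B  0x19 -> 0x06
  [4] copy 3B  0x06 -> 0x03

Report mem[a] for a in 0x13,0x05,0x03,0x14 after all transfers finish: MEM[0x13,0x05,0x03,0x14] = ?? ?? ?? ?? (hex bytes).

MEM[0x13,0x05,0x03,0x14] = 5e bf a1 14

[0] 0x16->0x05 len=6 : 38 5e c0 a1 ec bf
[1] 0x0e->0x04 len=5 : 3a 84 46 1b 2d
[2] 0x14->0x10 len=4 : 14 09 38 5e
[3] 0x19->0x06 len=6 : a1 ec bf fc 74 0c
[4] 0x06->0x03 len=3 : a1 ec bf
query mem[0x13]=0x5e, mem[0x05]=0xbf, mem[0x03]=0xa1, mem[0x14]=0x14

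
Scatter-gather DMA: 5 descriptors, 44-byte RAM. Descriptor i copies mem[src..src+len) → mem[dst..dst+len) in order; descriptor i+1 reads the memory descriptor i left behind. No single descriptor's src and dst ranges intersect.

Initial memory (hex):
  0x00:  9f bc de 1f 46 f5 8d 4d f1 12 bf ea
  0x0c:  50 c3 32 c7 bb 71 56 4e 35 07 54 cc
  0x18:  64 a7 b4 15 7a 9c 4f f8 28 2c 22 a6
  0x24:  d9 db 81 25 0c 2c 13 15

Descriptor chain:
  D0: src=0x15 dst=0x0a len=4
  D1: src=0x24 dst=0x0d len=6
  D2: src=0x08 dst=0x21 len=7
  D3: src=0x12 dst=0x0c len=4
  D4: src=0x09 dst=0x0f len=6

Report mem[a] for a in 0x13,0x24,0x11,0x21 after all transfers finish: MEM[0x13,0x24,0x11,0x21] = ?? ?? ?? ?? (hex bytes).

MEM[0x13,0x24,0x11,0x21] = 4e 54 54 f1

  after D0: wrote 4B at 0x0a = 0754cc64
  after D1: wrote 6B at 0x0d = d9db81250c2c
  after D2: wrote 7B at 0x21 = f1120754ccd9db
  after D3: wrote 4B at 0x0c = 2c4e3507
  after D4: wrote 6B at 0x0f = 1207542c4e35
query mem[0x13]=0x4e, mem[0x24]=0x54, mem[0x11]=0x54, mem[0x21]=0xf1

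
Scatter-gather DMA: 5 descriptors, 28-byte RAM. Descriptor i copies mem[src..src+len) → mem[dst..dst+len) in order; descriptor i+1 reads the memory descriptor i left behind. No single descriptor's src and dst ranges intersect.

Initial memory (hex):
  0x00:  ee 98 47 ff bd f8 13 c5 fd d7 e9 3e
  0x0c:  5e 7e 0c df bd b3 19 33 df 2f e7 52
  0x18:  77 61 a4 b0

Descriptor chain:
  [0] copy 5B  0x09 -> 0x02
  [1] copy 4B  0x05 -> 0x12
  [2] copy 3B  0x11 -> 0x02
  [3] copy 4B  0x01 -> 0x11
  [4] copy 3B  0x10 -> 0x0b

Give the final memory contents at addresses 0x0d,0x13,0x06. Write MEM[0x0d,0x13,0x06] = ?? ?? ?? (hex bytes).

MEM[0x0d,0x13,0x06] = b3 5e 7e

D0: mem[0x02..0x06] <- [d7 e9 3e 5e 7e]
D1: mem[0x12..0x15] <- [5e 7e c5 fd]
D2: mem[0x02..0x04] <- [b3 5e 7e]
D3: mem[0x11..0x14] <- [98 b3 5e 7e]
D4: mem[0x0b..0x0d] <- [bd 98 b3]
query mem[0x0d]=0xb3, mem[0x13]=0x5e, mem[0x06]=0x7e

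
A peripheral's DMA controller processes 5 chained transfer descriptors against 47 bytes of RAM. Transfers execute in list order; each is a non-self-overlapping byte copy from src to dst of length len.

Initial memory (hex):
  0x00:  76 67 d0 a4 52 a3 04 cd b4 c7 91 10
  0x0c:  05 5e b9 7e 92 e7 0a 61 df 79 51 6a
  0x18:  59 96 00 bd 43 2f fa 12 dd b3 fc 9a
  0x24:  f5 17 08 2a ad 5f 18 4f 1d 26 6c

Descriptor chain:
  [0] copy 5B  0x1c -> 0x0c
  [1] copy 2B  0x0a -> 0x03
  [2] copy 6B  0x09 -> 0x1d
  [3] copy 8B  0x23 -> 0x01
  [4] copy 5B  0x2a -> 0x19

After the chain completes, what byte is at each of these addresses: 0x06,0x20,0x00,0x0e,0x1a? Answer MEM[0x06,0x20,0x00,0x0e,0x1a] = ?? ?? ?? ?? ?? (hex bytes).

MEM[0x06,0x20,0x00,0x0e,0x1a] = ad 43 76 fa 4f

D0: mem[0x0c..0x10] <- [43 2f fa 12 dd]
D1: mem[0x03..0x04] <- [91 10]
D2: mem[0x1d..0x22] <- [c7 91 10 43 2f fa]
D3: mem[0x01..0x08] <- [9a f5 17 08 2a ad 5f 18]
D4: mem[0x19..0x1d] <- [18 4f 1d 26 6c]
query mem[0x06]=0xad, mem[0x20]=0x43, mem[0x00]=0x76, mem[0x0e]=0xfa, mem[0x1a]=0x4f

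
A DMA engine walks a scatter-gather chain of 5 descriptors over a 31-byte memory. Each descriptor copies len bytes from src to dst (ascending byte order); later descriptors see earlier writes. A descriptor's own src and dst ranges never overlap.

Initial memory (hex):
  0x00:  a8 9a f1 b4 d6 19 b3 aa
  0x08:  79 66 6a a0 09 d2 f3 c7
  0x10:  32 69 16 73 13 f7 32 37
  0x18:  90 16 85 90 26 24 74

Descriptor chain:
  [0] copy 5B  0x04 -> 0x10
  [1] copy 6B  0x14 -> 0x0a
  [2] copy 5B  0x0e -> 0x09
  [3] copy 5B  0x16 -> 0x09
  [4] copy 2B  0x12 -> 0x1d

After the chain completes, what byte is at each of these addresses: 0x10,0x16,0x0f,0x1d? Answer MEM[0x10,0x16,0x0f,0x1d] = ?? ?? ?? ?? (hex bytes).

#0 dst[0x10+5] := {0xd6,0x19,0xb3,0xaa,0x79}
#1 dst[0x0a+6] := {0x79,0xf7,0x32,0x37,0x90,0x16}
#2 dst[0x09+5] := {0x90,0x16,0xd6,0x19,0xb3}
#3 dst[0x09+5] := {0x32,0x37,0x90,0x16,0x85}
#4 dst[0x1d+2] := {0xb3,0xaa}
query mem[0x10]=0xd6, mem[0x16]=0x32, mem[0x0f]=0x16, mem[0x1d]=0xb3

MEM[0x10,0x16,0x0f,0x1d] = d6 32 16 b3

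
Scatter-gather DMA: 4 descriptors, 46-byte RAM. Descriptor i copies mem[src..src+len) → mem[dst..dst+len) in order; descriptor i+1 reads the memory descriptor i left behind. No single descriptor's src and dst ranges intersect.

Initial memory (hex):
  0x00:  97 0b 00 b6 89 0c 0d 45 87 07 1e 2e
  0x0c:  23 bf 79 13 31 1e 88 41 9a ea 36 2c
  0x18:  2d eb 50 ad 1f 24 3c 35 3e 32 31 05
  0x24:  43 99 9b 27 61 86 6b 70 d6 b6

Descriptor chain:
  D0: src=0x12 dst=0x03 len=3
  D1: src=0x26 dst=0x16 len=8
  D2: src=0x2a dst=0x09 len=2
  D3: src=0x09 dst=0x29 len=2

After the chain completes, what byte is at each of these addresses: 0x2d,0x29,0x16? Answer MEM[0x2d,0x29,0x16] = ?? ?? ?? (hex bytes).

  after D0: wrote 3B at 0x03 = 88419a
  after D1: wrote 8B at 0x16 = 9b2761866b70d6b6
  after D2: wrote 2B at 0x09 = 6b70
  after D3: wrote 2B at 0x29 = 6b70
query mem[0x2d]=0xb6, mem[0x29]=0x6b, mem[0x16]=0x9b

MEM[0x2d,0x29,0x16] = b6 6b 9b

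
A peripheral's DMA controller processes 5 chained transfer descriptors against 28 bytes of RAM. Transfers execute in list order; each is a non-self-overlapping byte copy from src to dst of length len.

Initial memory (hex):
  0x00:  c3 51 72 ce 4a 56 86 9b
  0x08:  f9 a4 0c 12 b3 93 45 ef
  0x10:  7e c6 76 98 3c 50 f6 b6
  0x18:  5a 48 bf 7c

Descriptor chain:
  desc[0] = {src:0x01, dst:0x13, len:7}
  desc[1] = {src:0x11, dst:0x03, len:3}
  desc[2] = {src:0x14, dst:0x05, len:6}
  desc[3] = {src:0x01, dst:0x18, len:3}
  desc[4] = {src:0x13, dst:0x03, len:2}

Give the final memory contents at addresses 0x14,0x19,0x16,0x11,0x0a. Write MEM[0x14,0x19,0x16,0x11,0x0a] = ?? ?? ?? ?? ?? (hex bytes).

#0 dst[0x13+7] := {0x51,0x72,0xce,0x4a,0x56,0x86,0x9b}
#1 dst[0x03+3] := {0xc6,0x76,0x51}
#2 dst[0x05+6] := {0x72,0xce,0x4a,0x56,0x86,0x9b}
#3 dst[0x18+3] := {0x51,0x72,0xc6}
#4 dst[0x03+2] := {0x51,0x72}
query mem[0x14]=0x72, mem[0x19]=0x72, mem[0x16]=0x4a, mem[0x11]=0xc6, mem[0x0a]=0x9b

MEM[0x14,0x19,0x16,0x11,0x0a] = 72 72 4a c6 9b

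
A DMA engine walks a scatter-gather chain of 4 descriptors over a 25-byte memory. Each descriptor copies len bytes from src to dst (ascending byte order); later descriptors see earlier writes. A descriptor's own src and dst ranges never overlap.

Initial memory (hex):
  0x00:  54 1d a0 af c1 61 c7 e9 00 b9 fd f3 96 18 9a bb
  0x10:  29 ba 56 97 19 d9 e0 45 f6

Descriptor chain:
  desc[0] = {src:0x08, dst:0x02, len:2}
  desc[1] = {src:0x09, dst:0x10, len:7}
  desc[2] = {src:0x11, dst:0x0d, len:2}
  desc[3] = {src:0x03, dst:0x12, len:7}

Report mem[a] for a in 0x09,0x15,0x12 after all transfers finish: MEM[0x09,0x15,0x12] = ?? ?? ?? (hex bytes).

  after D0: wrote 2B at 0x02 = 00b9
  after D1: wrote 7B at 0x10 = b9fdf396189abb
  after D2: wrote 2B at 0x0d = fdf3
  after D3: wrote 7B at 0x12 = b9c161c7e900b9
query mem[0x09]=0xb9, mem[0x15]=0xc7, mem[0x12]=0xb9

MEM[0x09,0x15,0x12] = b9 c7 b9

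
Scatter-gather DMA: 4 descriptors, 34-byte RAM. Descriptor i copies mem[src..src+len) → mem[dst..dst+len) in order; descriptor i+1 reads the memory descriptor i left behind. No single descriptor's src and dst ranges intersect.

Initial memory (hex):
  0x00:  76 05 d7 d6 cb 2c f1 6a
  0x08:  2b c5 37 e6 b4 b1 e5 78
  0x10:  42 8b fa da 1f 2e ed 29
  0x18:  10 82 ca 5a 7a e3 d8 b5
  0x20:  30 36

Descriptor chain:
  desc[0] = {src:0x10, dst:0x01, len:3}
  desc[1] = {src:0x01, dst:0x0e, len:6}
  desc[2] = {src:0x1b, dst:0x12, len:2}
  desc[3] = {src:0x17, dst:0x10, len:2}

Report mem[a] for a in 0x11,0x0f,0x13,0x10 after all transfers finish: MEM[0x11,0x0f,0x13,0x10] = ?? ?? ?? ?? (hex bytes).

[0] 0x10->0x01 len=3 : 42 8b fa
[1] 0x01->0x0e len=6 : 42 8b fa cb 2c f1
[2] 0x1b->0x12 len=2 : 5a 7a
[3] 0x17->0x10 len=2 : 29 10
query mem[0x11]=0x10, mem[0x0f]=0x8b, mem[0x13]=0x7a, mem[0x10]=0x29

MEM[0x11,0x0f,0x13,0x10] = 10 8b 7a 29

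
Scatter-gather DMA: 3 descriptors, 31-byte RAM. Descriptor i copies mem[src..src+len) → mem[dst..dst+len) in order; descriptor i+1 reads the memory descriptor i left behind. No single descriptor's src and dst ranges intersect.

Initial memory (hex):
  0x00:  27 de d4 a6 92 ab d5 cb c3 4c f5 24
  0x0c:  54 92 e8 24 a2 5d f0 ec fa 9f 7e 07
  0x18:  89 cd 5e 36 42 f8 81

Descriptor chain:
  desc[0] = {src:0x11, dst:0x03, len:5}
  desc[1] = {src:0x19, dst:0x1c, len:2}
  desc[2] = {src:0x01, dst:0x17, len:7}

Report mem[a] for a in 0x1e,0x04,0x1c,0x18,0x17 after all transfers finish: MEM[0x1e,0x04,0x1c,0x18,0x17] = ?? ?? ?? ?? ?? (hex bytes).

D0: mem[0x03..0x07] <- [5d f0 ec fa 9f]
D1: mem[0x1c..0x1d] <- [cd 5e]
D2: mem[0x17..0x1d] <- [de d4 5d f0 ec fa 9f]
query mem[0x1e]=0x81, mem[0x04]=0xf0, mem[0x1c]=0xfa, mem[0x18]=0xd4, mem[0x17]=0xde

MEM[0x1e,0x04,0x1c,0x18,0x17] = 81 f0 fa d4 de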